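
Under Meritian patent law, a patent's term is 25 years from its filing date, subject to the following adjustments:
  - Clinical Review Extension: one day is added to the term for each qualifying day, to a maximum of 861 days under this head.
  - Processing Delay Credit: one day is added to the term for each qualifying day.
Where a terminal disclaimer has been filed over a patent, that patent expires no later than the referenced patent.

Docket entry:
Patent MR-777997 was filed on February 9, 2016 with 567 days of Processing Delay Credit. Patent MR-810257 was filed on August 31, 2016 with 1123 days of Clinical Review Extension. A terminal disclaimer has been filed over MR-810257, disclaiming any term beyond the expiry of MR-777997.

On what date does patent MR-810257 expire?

Natural term of MR-810257:
  Base: filing + 25 years → 31 August 2041.
  Clinical Review Extension: 1123 days claimed exceeds the 861-day cap, so +861 days → 9 January 2044.
Expiry of referenced patent MR-777997:
  Base: filing + 25 years → 9 February 2041.
  Processing Delay Credit: +567 days → 30 August 2042.
Terminal disclaimer: MR-810257 expires on the earlier of 9 January 2044 and 30 August 2042.

August 30, 2042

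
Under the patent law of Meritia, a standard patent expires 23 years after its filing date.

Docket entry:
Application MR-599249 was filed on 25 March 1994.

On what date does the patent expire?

2017-03-25

Filing date + 23 years → 25 March 2017.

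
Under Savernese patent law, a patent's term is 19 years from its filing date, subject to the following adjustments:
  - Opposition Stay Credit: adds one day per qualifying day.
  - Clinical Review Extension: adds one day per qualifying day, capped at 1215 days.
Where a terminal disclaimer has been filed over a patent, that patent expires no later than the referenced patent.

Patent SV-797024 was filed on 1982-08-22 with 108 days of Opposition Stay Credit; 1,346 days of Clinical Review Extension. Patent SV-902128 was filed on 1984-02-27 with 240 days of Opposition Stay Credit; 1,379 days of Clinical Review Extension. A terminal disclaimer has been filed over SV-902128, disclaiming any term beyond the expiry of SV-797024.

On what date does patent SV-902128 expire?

Natural term of SV-902128:
  Base: filing + 19 years → 27 February 2003.
  Opposition Stay Credit: +240 days → 25 October 2003.
  Clinical Review Extension: 1379 days claimed exceeds the 1215-day cap, so +1215 days → 21 February 2007.
Expiry of referenced patent SV-797024:
  Base: filing + 19 years → 22 August 2001.
  Opposition Stay Credit: +108 days → 8 December 2001.
  Clinical Review Extension: 1346 days claimed exceeds the 1215-day cap, so +1215 days → 6 April 2005.
Terminal disclaimer: SV-902128 expires on the earlier of 21 February 2007 and 6 April 2005.

April 6, 2005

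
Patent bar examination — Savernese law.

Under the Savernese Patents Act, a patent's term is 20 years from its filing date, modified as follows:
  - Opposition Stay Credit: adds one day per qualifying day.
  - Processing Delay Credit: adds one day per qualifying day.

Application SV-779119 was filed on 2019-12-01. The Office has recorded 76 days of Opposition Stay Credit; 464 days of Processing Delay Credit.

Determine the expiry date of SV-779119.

2041-05-24

Base term: filing date + 20 years → 1 December 2039.
Opposition Stay Credit: +76 days → 15 February 2040.
Processing Delay Credit: +464 days → 24 May 2041.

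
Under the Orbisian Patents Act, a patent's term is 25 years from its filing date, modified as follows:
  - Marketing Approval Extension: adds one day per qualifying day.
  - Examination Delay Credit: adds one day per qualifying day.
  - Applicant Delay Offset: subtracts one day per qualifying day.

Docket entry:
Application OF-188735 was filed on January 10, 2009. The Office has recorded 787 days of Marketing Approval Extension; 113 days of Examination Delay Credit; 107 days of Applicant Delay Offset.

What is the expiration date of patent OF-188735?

2036-03-13

Base term: filing date + 25 years → 10 January 2034.
Marketing Approval Extension: +787 days → 7 March 2036.
Examination Delay Credit: +113 days → 28 June 2036.
Applicant Delay Offset: −107 days → 13 March 2036.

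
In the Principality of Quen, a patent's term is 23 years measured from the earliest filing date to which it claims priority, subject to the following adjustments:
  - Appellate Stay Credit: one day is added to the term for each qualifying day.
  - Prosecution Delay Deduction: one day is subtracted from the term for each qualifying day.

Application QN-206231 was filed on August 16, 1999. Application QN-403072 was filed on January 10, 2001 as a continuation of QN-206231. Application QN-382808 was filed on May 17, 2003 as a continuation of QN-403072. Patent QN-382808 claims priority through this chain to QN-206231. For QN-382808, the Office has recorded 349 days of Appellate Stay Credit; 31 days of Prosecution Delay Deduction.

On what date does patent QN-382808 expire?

Earliest priority filing: 16 August 1999.
Base term: 16 August 1999 + 23 years → 16 August 2022.
Appellate Stay Credit: +349 days → 31 July 2023.
Prosecution Delay Deduction: −31 days → 30 June 2023.

2023-06-30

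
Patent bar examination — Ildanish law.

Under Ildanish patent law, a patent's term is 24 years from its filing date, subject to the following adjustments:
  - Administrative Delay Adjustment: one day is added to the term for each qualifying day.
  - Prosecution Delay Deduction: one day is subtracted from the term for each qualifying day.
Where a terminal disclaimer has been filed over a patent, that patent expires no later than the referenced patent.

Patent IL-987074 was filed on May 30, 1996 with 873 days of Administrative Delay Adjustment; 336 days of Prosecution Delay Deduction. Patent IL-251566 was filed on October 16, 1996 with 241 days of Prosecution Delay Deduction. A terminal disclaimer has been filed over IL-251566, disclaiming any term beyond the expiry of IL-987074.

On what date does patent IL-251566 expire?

Natural term of IL-251566:
  Base: filing + 24 years → 16 October 2020.
  Prosecution Delay Deduction: −241 days → 18 February 2020.
Expiry of referenced patent IL-987074:
  Base: filing + 24 years → 30 May 2020.
  Administrative Delay Adjustment: +873 days → 20 October 2022.
  Prosecution Delay Deduction: −336 days → 18 November 2021.
Terminal disclaimer: IL-251566 expires on the earlier of 18 February 2020 and 18 November 2021.

2020-02-18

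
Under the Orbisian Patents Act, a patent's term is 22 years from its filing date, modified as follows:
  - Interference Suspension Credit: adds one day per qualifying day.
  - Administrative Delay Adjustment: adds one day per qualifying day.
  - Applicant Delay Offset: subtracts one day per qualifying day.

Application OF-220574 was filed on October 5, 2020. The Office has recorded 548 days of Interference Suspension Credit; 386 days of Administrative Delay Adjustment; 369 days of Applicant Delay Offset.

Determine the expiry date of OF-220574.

2044-04-22

Base term: filing date + 22 years → 5 October 2042.
Interference Suspension Credit: +548 days → 5 April 2044.
Administrative Delay Adjustment: +386 days → 26 April 2045.
Applicant Delay Offset: −369 days → 22 April 2044.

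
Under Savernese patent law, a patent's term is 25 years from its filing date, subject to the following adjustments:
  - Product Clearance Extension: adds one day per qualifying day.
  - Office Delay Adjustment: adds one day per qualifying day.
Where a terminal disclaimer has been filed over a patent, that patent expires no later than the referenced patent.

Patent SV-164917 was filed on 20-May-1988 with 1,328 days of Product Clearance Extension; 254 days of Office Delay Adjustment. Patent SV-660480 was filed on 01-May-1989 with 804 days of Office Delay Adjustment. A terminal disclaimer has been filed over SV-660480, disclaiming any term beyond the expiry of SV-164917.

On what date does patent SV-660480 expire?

2016-07-13

Natural term of SV-660480:
  Base: filing + 25 years → 1 May 2014.
  Office Delay Adjustment: +804 days → 13 July 2016.
Expiry of referenced patent SV-164917:
  Base: filing + 25 years → 20 May 2013.
  Product Clearance Extension: +1328 days → 7 January 2017.
  Office Delay Adjustment: +254 days → 18 September 2017.
Terminal disclaimer: SV-660480 expires on the earlier of 13 July 2016 and 18 September 2017.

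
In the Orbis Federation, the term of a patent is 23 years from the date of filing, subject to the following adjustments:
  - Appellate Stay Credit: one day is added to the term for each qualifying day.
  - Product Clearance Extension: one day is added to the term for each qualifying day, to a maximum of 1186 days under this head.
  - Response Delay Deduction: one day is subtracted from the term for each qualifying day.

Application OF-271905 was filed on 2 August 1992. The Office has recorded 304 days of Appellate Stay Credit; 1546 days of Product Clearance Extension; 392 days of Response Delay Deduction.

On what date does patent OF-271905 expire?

August 4, 2018

Base term: filing date + 23 years → 2 August 2015.
Appellate Stay Credit: +304 days → 1 June 2016.
Product Clearance Extension: 1546 days claimed exceeds the 1186-day cap, so +1186 days → 31 August 2019.
Response Delay Deduction: −392 days → 4 August 2018.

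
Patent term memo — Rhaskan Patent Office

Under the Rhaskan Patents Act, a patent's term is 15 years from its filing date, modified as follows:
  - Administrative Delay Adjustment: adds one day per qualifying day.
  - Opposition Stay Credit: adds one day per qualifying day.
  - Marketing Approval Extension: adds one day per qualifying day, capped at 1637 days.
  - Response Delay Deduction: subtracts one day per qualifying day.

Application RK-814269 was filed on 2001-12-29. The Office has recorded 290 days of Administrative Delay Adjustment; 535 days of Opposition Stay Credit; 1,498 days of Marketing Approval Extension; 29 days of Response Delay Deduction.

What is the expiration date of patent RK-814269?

2023-04-11

Base term: filing date + 15 years → 29 December 2016.
Administrative Delay Adjustment: +290 days → 15 October 2017.
Opposition Stay Credit: +535 days → 3 April 2019.
Marketing Approval Extension: 1498 days (within the 1637-day cap) → +1498 days → 10 May 2023.
Response Delay Deduction: −29 days → 11 April 2023.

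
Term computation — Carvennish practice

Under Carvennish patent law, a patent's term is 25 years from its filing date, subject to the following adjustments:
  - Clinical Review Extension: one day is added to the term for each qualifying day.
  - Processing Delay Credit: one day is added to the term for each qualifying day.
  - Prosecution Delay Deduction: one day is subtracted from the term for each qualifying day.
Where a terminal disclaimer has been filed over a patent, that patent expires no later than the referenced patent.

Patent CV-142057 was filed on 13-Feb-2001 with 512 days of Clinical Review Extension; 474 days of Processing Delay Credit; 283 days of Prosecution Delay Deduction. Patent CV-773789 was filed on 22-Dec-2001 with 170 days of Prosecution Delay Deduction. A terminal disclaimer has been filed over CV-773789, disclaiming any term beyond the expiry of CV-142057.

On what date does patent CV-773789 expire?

Natural term of CV-773789:
  Base: filing + 25 years → 22 December 2026.
  Prosecution Delay Deduction: −170 days → 5 July 2026.
Expiry of referenced patent CV-142057:
  Base: filing + 25 years → 13 February 2026.
  Clinical Review Extension: +512 days → 10 July 2027.
  Processing Delay Credit: +474 days → 26 October 2028.
  Prosecution Delay Deduction: −283 days → 17 January 2028.
Terminal disclaimer: CV-773789 expires on the earlier of 5 July 2026 and 17 January 2028.

2026-07-05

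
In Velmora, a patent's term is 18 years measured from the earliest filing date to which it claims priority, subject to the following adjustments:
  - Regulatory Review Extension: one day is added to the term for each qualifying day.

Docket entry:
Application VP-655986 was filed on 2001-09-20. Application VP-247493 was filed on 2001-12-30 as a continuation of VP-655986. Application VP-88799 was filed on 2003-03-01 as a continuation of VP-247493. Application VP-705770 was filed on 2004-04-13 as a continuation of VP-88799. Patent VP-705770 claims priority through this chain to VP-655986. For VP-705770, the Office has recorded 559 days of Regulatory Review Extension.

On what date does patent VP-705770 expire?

Earliest priority filing: 20 September 2001.
Base term: 20 September 2001 + 18 years → 20 September 2019.
Regulatory Review Extension: +559 days → 1 April 2021.

2021-04-01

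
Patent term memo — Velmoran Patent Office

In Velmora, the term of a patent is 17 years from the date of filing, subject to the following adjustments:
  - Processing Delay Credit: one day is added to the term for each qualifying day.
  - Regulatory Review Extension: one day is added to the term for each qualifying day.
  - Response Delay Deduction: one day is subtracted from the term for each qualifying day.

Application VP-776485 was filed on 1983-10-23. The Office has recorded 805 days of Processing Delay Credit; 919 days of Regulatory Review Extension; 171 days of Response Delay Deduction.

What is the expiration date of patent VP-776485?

Base term: filing date + 17 years → 23 October 2000.
Processing Delay Credit: +805 days → 6 January 2003.
Regulatory Review Extension: +919 days → 13 July 2005.
Response Delay Deduction: −171 days → 23 January 2005.

January 23, 2005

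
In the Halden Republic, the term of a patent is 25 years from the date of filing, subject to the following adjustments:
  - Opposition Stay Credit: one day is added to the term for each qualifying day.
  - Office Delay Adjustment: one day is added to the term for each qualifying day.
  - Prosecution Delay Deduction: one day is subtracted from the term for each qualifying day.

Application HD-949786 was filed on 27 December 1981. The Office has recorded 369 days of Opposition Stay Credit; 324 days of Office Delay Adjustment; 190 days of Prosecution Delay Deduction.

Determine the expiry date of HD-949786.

Base term: filing date + 25 years → 27 December 2006.
Opposition Stay Credit: +369 days → 31 December 2007.
Office Delay Adjustment: +324 days → 19 November 2008.
Prosecution Delay Deduction: −190 days → 13 May 2008.

May 13, 2008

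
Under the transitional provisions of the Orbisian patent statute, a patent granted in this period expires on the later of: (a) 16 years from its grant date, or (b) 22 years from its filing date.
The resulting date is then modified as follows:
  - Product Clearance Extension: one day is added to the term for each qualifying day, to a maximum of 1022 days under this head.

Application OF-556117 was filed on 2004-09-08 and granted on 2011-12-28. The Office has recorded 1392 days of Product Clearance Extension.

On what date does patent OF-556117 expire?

(a) grant + 16 years → 28 December 2027.
(b) filing + 22 years → 8 September 2026.
Later of the two: 28 December 2027.
Product Clearance Extension: 1392 days claimed exceeds the 1022-day cap, so +1022 days → 15 October 2030.

October 15, 2030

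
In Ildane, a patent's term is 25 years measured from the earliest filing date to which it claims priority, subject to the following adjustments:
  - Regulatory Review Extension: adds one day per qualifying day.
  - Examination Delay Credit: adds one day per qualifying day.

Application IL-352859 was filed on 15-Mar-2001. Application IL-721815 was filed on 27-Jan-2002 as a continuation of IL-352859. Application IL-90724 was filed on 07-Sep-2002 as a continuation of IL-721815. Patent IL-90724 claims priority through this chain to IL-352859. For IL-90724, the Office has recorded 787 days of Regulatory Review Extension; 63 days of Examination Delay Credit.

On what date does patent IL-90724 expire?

2028-07-12

Earliest priority filing: 15 March 2001.
Base term: 15 March 2001 + 25 years → 15 March 2026.
Regulatory Review Extension: +787 days → 10 May 2028.
Examination Delay Credit: +63 days → 12 July 2028.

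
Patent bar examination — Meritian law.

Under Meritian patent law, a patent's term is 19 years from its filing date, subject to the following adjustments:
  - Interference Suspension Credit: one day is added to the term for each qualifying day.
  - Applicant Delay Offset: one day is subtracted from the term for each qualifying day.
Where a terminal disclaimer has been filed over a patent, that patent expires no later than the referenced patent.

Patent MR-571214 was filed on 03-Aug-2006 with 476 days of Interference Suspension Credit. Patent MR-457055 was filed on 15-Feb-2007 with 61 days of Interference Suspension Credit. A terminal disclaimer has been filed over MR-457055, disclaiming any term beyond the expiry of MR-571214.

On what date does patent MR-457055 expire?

Natural term of MR-457055:
  Base: filing + 19 years → 15 February 2026.
  Interference Suspension Credit: +61 days → 17 April 2026.
Expiry of referenced patent MR-571214:
  Base: filing + 19 years → 3 August 2025.
  Interference Suspension Credit: +476 days → 22 November 2026.
Terminal disclaimer: MR-457055 expires on the earlier of 17 April 2026 and 22 November 2026.

2026-04-17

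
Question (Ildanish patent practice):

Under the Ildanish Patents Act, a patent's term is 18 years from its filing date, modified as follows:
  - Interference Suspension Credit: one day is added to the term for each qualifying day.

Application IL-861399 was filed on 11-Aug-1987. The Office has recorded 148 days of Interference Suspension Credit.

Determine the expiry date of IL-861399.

Base term: filing date + 18 years → 11 August 2005.
Interference Suspension Credit: +148 days → 6 January 2006.

January 6, 2006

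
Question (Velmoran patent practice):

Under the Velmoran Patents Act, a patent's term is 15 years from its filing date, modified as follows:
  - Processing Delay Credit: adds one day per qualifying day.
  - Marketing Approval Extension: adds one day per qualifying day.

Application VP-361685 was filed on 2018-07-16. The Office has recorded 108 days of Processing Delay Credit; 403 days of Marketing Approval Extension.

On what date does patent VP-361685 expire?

December 9, 2034

Base term: filing date + 15 years → 16 July 2033.
Processing Delay Credit: +108 days → 1 November 2033.
Marketing Approval Extension: +403 days → 9 December 2034.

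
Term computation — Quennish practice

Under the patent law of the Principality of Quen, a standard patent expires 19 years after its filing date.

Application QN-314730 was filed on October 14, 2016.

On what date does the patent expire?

Filing date + 19 years → 14 October 2035.

October 14, 2035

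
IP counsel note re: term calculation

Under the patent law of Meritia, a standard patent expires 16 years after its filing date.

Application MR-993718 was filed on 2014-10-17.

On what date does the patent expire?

October 17, 2030

Filing date + 16 years → 17 October 2030.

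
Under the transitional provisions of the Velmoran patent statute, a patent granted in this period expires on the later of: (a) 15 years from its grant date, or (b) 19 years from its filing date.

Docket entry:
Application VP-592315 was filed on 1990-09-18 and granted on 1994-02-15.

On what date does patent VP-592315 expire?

2009-09-18

(a) grant + 15 years → 15 February 2009.
(b) filing + 19 years → 18 September 2009.
Later of the two: 18 September 2009.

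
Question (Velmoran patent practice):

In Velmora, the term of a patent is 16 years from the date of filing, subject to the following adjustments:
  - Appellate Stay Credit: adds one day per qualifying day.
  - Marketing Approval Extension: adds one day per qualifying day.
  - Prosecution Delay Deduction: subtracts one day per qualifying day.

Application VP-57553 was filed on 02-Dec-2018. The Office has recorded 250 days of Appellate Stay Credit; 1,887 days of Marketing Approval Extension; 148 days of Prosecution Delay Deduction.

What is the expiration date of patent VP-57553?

2040-05-13

Base term: filing date + 16 years → 2 December 2034.
Appellate Stay Credit: +250 days → 9 August 2035.
Marketing Approval Extension: +1887 days → 8 October 2040.
Prosecution Delay Deduction: −148 days → 13 May 2040.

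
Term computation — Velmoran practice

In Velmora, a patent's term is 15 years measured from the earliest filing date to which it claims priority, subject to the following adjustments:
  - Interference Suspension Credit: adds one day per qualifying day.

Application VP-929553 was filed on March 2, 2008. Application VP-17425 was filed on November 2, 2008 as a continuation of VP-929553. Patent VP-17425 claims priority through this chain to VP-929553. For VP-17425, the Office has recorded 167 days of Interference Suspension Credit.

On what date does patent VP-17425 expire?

2023-08-16

Earliest priority filing: 2 March 2008.
Base term: 2 March 2008 + 15 years → 2 March 2023.
Interference Suspension Credit: +167 days → 16 August 2023.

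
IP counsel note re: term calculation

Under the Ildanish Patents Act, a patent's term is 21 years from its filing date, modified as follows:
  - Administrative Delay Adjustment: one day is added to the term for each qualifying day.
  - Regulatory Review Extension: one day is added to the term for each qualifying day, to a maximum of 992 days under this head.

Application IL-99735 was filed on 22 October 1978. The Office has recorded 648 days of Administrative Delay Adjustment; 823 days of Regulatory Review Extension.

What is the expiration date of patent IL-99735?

2003-11-01

Base term: filing date + 21 years → 22 October 1999.
Administrative Delay Adjustment: +648 days → 31 July 2001.
Regulatory Review Extension: 823 days (within the 992-day cap) → +823 days → 1 November 2003.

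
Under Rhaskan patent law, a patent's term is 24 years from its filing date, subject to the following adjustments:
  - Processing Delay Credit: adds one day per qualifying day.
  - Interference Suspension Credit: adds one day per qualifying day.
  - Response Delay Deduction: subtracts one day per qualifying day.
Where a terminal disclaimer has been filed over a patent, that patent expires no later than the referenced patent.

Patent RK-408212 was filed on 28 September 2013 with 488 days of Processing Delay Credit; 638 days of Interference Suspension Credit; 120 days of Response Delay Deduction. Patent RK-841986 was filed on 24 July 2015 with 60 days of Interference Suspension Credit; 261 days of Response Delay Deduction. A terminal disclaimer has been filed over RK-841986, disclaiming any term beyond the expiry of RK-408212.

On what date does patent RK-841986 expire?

Natural term of RK-841986:
  Base: filing + 24 years → 24 July 2039.
  Interference Suspension Credit: +60 days → 22 September 2039.
  Response Delay Deduction: −261 days → 4 January 2039.
Expiry of referenced patent RK-408212:
  Base: filing + 24 years → 28 September 2037.
  Processing Delay Credit: +488 days → 29 January 2039.
  Interference Suspension Credit: +638 days → 28 October 2040.
  Response Delay Deduction: −120 days → 30 June 2040.
Terminal disclaimer: RK-841986 expires on the earlier of 4 January 2039 and 30 June 2040.

2039-01-04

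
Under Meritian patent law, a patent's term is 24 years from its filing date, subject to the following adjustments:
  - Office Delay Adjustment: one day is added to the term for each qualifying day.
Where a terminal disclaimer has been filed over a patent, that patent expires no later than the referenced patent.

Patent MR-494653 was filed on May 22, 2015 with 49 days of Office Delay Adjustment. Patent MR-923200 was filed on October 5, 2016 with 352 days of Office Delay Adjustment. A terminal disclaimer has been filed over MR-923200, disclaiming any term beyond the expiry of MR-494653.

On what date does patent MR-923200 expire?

Natural term of MR-923200:
  Base: filing + 24 years → 5 October 2040.
  Office Delay Adjustment: +352 days → 22 September 2041.
Expiry of referenced patent MR-494653:
  Base: filing + 24 years → 22 May 2039.
  Office Delay Adjustment: +49 days → 10 July 2039.
Terminal disclaimer: MR-923200 expires on the earlier of 22 September 2041 and 10 July 2039.

2039-07-10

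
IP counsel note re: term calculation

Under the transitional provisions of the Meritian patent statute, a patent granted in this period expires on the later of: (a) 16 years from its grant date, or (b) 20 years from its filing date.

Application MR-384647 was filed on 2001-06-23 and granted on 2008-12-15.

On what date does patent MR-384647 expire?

(a) grant + 16 years → 15 December 2024.
(b) filing + 20 years → 23 June 2021.
Later of the two: 15 December 2024.

December 15, 2024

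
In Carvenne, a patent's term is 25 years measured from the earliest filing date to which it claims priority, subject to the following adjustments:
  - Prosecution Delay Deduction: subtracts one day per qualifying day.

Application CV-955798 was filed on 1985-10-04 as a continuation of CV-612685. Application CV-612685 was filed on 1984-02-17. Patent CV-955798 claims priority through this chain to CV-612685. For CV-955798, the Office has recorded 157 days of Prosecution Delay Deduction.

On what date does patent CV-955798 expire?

2008-09-13

Earliest priority filing: 17 February 1984.
Base term: 17 February 1984 + 25 years → 17 February 2009.
Prosecution Delay Deduction: −157 days → 13 September 2008.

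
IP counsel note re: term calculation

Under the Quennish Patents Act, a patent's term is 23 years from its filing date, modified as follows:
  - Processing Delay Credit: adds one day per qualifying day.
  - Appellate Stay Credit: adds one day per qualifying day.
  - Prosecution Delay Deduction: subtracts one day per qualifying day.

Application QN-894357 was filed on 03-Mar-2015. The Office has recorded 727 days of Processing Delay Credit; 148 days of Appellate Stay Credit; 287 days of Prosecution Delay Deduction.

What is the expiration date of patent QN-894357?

Base term: filing date + 23 years → 3 March 2038.
Processing Delay Credit: +727 days → 28 February 2040.
Appellate Stay Credit: +148 days → 25 July 2040.
Prosecution Delay Deduction: −287 days → 12 October 2039.

October 12, 2039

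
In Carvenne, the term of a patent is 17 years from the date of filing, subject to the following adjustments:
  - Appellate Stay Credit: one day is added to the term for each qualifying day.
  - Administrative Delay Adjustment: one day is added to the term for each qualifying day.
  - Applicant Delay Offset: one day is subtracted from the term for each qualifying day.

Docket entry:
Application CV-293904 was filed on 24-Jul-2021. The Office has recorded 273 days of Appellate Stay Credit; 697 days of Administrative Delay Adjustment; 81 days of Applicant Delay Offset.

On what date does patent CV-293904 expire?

Base term: filing date + 17 years → 24 July 2038.
Appellate Stay Credit: +273 days → 23 April 2039.
Administrative Delay Adjustment: +697 days → 20 March 2041.
Applicant Delay Offset: −81 days → 29 December 2040.

December 29, 2040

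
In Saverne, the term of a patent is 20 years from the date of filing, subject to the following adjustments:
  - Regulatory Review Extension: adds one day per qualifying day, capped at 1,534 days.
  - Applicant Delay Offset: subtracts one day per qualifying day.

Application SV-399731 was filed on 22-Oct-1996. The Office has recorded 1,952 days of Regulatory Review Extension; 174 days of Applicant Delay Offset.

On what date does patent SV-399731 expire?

2020-07-13

Base term: filing date + 20 years → 22 October 2016.
Regulatory Review Extension: 1952 days claimed exceeds the 1534-day cap, so +1534 days → 3 January 2021.
Applicant Delay Offset: −174 days → 13 July 2020.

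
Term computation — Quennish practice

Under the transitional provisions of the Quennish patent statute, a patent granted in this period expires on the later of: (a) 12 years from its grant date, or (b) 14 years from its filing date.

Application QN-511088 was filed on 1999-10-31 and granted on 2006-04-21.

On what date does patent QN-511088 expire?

(a) grant + 12 years → 21 April 2018.
(b) filing + 14 years → 31 October 2013.
Later of the two: 21 April 2018.

April 21, 2018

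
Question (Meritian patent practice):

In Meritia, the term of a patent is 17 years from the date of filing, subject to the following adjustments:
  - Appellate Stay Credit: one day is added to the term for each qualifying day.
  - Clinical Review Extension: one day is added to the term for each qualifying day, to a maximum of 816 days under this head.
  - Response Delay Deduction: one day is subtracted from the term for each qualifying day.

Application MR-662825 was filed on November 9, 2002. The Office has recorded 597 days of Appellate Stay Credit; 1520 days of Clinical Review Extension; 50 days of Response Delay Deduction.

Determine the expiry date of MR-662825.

August 3, 2023

Base term: filing date + 17 years → 9 November 2019.
Appellate Stay Credit: +597 days → 28 June 2021.
Clinical Review Extension: 1520 days claimed exceeds the 816-day cap, so +816 days → 22 September 2023.
Response Delay Deduction: −50 days → 3 August 2023.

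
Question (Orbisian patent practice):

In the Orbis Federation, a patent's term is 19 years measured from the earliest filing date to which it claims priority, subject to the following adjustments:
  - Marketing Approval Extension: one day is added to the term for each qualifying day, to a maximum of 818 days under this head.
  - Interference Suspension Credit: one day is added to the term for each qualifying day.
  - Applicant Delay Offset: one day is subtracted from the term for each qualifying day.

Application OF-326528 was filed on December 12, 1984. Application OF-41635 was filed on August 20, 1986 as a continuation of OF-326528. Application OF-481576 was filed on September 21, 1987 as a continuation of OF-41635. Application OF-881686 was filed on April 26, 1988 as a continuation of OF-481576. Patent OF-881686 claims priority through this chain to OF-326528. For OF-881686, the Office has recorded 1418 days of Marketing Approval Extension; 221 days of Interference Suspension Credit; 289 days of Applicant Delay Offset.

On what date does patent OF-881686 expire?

December 31, 2005

Earliest priority filing: 12 December 1984.
Base term: 12 December 1984 + 19 years → 12 December 2003.
Marketing Approval Extension: 1418 days claimed exceeds the 818-day cap, so +818 days → 9 March 2006.
Interference Suspension Credit: +221 days → 16 October 2006.
Applicant Delay Offset: −289 days → 31 December 2005.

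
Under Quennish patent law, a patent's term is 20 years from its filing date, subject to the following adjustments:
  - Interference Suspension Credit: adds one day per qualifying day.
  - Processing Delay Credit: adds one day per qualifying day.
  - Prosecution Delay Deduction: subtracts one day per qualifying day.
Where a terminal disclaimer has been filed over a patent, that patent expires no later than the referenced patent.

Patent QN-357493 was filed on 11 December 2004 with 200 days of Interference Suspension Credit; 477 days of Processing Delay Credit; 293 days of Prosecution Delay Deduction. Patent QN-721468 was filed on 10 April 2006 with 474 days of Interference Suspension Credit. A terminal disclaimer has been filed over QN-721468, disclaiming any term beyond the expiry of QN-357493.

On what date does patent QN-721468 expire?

Natural term of QN-721468:
  Base: filing + 20 years → 10 April 2026.
  Interference Suspension Credit: +474 days → 28 July 2027.
Expiry of referenced patent QN-357493:
  Base: filing + 20 years → 11 December 2024.
  Interference Suspension Credit: +200 days → 29 June 2025.
  Processing Delay Credit: +477 days → 19 October 2026.
  Prosecution Delay Deduction: −293 days → 30 December 2025.
Terminal disclaimer: QN-721468 expires on the earlier of 28 July 2027 and 30 December 2025.

December 30, 2025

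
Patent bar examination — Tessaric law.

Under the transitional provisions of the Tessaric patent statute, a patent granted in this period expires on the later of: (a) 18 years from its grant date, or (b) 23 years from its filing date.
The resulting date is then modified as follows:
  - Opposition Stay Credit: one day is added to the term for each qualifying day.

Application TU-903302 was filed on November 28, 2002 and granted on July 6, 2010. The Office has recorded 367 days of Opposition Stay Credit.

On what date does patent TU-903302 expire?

(a) grant + 18 years → 6 July 2028.
(b) filing + 23 years → 28 November 2025.
Later of the two: 6 July 2028.
Opposition Stay Credit: +367 days → 8 July 2029.

July 8, 2029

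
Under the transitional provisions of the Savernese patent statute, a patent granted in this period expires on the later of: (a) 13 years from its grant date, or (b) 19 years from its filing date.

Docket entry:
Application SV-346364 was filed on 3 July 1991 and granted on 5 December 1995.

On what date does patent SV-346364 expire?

July 3, 2010

(a) grant + 13 years → 5 December 2008.
(b) filing + 19 years → 3 July 2010.
Later of the two: 3 July 2010.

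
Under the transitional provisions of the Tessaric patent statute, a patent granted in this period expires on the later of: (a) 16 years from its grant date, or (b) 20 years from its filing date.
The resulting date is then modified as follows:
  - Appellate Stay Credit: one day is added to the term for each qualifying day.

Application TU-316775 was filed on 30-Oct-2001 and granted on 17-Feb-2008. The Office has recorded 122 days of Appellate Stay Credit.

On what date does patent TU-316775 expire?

(a) grant + 16 years → 17 February 2024.
(b) filing + 20 years → 30 October 2021.
Later of the two: 17 February 2024.
Appellate Stay Credit: +122 days → 18 June 2024.

June 18, 2024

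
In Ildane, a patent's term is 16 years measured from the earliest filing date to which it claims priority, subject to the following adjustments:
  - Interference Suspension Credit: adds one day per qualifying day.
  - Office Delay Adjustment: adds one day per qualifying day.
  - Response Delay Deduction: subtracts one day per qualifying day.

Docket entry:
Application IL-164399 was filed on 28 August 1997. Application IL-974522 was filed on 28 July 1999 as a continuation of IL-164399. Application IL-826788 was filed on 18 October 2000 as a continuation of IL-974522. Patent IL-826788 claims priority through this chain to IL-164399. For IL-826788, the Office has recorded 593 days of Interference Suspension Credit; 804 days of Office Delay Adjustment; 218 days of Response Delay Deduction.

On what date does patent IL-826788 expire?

Earliest priority filing: 28 August 1997.
Base term: 28 August 1997 + 16 years → 28 August 2013.
Interference Suspension Credit: +593 days → 13 April 2015.
Office Delay Adjustment: +804 days → 25 June 2017.
Response Delay Deduction: −218 days → 19 November 2016.

November 19, 2016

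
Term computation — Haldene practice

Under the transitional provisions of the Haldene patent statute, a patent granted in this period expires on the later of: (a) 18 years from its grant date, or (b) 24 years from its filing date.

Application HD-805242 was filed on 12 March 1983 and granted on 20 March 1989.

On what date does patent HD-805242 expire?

(a) grant + 18 years → 20 March 2007.
(b) filing + 24 years → 12 March 2007.
Later of the two: 20 March 2007.

2007-03-20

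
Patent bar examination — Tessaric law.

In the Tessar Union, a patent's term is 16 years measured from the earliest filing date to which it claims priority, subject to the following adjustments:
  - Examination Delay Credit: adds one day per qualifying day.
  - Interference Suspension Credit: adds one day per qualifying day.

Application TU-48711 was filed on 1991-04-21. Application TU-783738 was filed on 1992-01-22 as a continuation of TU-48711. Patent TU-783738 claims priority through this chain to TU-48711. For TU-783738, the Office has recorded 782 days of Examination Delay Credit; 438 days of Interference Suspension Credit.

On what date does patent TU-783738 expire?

August 23, 2010

Earliest priority filing: 21 April 1991.
Base term: 21 April 1991 + 16 years → 21 April 2007.
Examination Delay Credit: +782 days → 11 June 2009.
Interference Suspension Credit: +438 days → 23 August 2010.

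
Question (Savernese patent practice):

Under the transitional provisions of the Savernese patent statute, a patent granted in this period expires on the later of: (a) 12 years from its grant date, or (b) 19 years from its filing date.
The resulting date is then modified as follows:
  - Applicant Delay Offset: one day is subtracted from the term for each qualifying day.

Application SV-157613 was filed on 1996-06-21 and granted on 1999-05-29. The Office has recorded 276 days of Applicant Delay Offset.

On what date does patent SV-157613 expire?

(a) grant + 12 years → 29 May 2011.
(b) filing + 19 years → 21 June 2015.
Later of the two: 21 June 2015.
Applicant Delay Offset: −276 days → 18 September 2014.

September 18, 2014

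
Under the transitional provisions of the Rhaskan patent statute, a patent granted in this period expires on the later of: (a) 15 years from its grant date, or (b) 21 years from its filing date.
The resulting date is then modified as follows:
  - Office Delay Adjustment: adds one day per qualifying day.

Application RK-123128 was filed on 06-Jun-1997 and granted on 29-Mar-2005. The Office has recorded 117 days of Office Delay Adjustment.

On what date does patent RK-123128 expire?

(a) grant + 15 years → 29 March 2020.
(b) filing + 21 years → 6 June 2018.
Later of the two: 29 March 2020.
Office Delay Adjustment: +117 days → 24 July 2020.

2020-07-24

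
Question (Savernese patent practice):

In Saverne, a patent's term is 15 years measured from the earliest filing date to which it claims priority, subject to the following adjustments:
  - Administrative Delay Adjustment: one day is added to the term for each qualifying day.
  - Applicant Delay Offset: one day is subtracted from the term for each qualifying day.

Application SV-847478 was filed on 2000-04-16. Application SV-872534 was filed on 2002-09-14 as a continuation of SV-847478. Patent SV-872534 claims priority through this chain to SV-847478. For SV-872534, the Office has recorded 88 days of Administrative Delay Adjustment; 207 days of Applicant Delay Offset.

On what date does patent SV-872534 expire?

2014-12-18

Earliest priority filing: 16 April 2000.
Base term: 16 April 2000 + 15 years → 16 April 2015.
Administrative Delay Adjustment: +88 days → 13 July 2015.
Applicant Delay Offset: −207 days → 18 December 2014.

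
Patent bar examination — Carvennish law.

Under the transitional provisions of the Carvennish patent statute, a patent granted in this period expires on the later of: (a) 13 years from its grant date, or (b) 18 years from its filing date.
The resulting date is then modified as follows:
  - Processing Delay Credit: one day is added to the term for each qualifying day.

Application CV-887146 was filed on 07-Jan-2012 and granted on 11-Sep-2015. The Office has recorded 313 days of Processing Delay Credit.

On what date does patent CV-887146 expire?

November 16, 2030

(a) grant + 13 years → 11 September 2028.
(b) filing + 18 years → 7 January 2030.
Later of the two: 7 January 2030.
Processing Delay Credit: +313 days → 16 November 2030.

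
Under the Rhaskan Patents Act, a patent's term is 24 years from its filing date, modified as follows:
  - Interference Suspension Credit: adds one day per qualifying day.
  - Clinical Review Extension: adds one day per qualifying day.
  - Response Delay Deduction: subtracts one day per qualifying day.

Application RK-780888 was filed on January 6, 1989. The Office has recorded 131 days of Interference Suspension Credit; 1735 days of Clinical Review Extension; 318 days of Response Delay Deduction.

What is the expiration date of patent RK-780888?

2017-04-03

Base term: filing date + 24 years → 6 January 2013.
Interference Suspension Credit: +131 days → 17 May 2013.
Clinical Review Extension: +1735 days → 15 February 2018.
Response Delay Deduction: −318 days → 3 April 2017.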